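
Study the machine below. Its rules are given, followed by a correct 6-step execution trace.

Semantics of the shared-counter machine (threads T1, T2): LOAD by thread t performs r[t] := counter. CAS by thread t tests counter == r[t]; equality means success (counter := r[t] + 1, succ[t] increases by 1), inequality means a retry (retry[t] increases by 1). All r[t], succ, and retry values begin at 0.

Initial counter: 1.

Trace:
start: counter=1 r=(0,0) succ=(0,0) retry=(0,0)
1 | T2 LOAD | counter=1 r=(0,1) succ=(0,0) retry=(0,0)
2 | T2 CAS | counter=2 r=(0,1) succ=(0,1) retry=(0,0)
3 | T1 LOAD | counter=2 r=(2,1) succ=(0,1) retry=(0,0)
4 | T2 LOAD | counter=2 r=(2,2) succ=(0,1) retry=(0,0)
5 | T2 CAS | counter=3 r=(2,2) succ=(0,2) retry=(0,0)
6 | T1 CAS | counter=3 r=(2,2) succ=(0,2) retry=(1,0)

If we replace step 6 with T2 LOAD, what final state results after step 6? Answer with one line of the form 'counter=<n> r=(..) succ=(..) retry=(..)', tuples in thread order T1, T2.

(re-executing from step 6 with the substitution; state before step 6: counter=3 r=(2,2) succ=(0,2) retry=(0,0))
6 | T2 LOAD | counter=3 r=(2,3) succ=(0,2) retry=(0,0)

counter=3 r=(2,3) succ=(0,2) retry=(0,0)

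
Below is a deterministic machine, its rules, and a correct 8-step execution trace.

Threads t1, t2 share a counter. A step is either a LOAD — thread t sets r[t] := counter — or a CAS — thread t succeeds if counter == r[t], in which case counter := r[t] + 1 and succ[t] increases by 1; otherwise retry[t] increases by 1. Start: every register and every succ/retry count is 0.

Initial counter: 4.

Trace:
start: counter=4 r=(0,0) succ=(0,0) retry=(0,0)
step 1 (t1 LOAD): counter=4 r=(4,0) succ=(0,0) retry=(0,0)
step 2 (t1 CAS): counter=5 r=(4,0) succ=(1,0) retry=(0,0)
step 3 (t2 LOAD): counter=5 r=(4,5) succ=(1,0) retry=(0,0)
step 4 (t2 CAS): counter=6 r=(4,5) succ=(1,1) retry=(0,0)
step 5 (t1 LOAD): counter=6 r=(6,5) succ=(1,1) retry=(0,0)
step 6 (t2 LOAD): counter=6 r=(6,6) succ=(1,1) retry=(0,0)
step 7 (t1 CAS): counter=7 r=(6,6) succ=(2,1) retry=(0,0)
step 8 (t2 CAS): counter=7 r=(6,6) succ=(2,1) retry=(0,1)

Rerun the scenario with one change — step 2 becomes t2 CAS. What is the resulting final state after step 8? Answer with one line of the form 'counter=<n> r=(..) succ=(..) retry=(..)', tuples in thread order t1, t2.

(re-executing from step 2 with the substitution; state before step 2: counter=4 r=(4,0) succ=(0,0) retry=(0,0))
step 2 (t2 CAS): counter=4 r=(4,0) succ=(0,0) retry=(0,1)
step 3 (t2 LOAD): counter=4 r=(4,4) succ=(0,0) retry=(0,1)
step 4 (t2 CAS): counter=5 r=(4,4) succ=(0,1) retry=(0,1)
step 5 (t1 LOAD): counter=5 r=(5,4) succ=(0,1) retry=(0,1)
step 6 (t2 LOAD): counter=5 r=(5,5) succ=(0,1) retry=(0,1)
step 7 (t1 CAS): counter=6 r=(5,5) succ=(1,1) retry=(0,1)
step 8 (t2 CAS): counter=6 r=(5,5) succ=(1,1) retry=(0,2)

counter=6 r=(5,5) succ=(1,1) retry=(0,2)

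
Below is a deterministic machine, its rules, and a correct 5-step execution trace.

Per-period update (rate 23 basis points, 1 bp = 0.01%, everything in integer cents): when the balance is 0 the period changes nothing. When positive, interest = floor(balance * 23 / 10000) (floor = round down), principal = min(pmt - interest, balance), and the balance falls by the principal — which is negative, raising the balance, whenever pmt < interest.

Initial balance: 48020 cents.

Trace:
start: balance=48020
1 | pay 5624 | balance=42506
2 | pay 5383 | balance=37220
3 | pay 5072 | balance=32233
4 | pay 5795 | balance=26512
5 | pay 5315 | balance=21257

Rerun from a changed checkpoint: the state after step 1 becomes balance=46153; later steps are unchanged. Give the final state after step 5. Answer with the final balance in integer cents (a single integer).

state after step 1 := balance=46153
2 | pay 5383 | balance=40876
3 | pay 5072 | balance=35898
4 | pay 5795 | balance=30185
5 | pay 5315 | balance=24939

24939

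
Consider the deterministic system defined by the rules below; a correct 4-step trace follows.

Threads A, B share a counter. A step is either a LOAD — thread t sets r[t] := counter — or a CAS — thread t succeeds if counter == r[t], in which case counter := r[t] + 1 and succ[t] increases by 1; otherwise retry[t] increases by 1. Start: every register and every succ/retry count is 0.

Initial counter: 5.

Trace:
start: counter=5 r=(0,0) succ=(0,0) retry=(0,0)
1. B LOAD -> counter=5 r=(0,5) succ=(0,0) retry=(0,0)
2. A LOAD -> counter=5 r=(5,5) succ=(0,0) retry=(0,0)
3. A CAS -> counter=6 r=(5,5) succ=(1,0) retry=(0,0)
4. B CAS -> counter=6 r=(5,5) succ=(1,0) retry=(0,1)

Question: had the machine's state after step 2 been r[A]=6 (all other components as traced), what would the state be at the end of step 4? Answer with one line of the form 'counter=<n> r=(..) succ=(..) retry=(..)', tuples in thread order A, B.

state after step 2 := counter=5 r=(6,5) succ=(0,0) retry=(0,0)
3. A CAS -> counter=5 r=(6,5) succ=(0,0) retry=(1,0)
4. B CAS -> counter=6 r=(6,5) succ=(0,1) retry=(1,0)

counter=6 r=(6,5) succ=(0,1) retry=(1,0)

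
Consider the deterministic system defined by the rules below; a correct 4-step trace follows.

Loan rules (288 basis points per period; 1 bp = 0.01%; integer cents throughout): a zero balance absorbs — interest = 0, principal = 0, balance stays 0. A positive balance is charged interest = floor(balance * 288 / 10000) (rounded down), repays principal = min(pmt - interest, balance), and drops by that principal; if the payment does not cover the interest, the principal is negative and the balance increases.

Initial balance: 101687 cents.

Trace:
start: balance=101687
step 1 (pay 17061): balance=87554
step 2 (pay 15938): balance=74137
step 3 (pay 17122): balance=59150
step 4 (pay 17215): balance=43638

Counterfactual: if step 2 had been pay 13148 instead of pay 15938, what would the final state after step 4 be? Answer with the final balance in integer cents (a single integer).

46591

(re-executing from step 2 with the substitution; state before step 2: balance=87554)
step 2 (pay 13148): balance=76927
step 3 (pay 17122): balance=62020
step 4 (pay 17215): balance=46591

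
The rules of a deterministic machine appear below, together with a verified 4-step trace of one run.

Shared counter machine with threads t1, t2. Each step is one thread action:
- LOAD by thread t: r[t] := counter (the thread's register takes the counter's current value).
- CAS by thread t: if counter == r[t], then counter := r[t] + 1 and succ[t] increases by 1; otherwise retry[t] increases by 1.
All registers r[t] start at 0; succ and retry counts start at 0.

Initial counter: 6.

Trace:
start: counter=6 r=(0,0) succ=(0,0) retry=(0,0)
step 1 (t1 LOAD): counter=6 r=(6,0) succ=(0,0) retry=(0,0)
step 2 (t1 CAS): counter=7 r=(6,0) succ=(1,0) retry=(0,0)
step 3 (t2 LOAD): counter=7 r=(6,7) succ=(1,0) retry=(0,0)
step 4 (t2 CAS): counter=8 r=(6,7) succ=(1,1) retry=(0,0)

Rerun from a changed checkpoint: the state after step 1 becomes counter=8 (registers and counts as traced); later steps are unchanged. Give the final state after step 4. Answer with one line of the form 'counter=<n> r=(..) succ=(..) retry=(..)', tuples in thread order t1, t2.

state after step 1 := counter=8 r=(6,0) succ=(0,0) retry=(0,0)
step 2 (t1 CAS): counter=8 r=(6,0) succ=(0,0) retry=(1,0)
step 3 (t2 LOAD): counter=8 r=(6,8) succ=(0,0) retry=(1,0)
step 4 (t2 CAS): counter=9 r=(6,8) succ=(0,1) retry=(1,0)

counter=9 r=(6,8) succ=(0,1) retry=(1,0)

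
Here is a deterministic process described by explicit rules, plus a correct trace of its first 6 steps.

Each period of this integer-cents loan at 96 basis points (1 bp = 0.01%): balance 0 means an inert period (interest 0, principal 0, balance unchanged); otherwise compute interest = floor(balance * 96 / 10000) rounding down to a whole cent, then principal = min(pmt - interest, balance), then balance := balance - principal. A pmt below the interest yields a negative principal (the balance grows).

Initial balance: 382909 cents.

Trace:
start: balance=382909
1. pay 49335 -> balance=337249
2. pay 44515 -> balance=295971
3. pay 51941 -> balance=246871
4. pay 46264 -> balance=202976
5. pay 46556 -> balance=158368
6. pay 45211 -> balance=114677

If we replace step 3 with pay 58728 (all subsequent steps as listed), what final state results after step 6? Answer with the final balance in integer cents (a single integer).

(re-executing from step 3 with the substitution; state before step 3: balance=295971)
3. pay 58728 -> balance=240084
4. pay 46264 -> balance=196124
5. pay 46556 -> balance=151450
6. pay 45211 -> balance=107692

107692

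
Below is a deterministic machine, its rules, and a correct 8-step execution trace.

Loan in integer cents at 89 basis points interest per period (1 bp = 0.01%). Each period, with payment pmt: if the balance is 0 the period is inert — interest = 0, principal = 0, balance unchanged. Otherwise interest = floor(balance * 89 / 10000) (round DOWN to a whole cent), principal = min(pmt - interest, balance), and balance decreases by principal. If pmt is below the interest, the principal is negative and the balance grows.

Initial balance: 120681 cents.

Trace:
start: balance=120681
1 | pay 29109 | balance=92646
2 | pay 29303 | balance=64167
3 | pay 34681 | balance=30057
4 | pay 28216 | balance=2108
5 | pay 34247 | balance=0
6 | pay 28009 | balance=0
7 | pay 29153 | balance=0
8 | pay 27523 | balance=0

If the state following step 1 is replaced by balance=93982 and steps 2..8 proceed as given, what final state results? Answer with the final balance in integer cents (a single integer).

0

state after step 1 := balance=93982
2 | pay 29303 | balance=65515
3 | pay 34681 | balance=31417
4 | pay 28216 | balance=3480
5 | pay 34247 | balance=0
6 | pay 28009 | balance=0
7 | pay 29153 | balance=0
8 | pay 27523 | balance=0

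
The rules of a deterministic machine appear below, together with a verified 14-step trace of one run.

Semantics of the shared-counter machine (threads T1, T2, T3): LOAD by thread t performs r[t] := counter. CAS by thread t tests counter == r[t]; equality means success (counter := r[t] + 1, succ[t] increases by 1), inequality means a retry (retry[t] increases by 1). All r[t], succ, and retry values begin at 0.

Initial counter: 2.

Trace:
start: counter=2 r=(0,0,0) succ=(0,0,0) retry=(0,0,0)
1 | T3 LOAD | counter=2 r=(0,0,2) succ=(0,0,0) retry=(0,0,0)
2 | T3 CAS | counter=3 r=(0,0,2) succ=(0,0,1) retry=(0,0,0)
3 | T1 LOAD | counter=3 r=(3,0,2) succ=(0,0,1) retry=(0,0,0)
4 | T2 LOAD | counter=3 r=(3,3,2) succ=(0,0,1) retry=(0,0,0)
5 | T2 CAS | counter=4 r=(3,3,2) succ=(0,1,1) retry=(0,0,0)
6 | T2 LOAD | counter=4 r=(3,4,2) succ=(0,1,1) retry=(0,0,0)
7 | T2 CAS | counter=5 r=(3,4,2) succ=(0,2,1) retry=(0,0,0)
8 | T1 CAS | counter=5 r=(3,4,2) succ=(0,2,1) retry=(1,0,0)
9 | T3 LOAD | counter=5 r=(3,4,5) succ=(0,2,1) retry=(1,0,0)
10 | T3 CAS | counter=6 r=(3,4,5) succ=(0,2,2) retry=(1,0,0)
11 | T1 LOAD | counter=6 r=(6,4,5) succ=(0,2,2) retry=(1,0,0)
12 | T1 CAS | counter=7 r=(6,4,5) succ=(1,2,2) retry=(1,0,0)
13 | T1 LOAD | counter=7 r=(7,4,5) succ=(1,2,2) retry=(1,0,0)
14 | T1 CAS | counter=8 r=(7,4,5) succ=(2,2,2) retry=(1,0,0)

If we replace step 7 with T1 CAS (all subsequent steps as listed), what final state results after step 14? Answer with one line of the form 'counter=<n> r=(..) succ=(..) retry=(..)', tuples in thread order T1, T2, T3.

(re-executing from step 7 with the substitution; state before step 7: counter=4 r=(3,4,2) succ=(0,1,1) retry=(0,0,0))
7 | T1 CAS | counter=4 r=(3,4,2) succ=(0,1,1) retry=(1,0,0)
8 | T1 CAS | counter=4 r=(3,4,2) succ=(0,1,1) retry=(2,0,0)
9 | T3 LOAD | counter=4 r=(3,4,4) succ=(0,1,1) retry=(2,0,0)
10 | T3 CAS | counter=5 r=(3,4,4) succ=(0,1,2) retry=(2,0,0)
11 | T1 LOAD | counter=5 r=(5,4,4) succ=(0,1,2) retry=(2,0,0)
12 | T1 CAS | counter=6 r=(5,4,4) succ=(1,1,2) retry=(2,0,0)
13 | T1 LOAD | counter=6 r=(6,4,4) succ=(1,1,2) retry=(2,0,0)
14 | T1 CAS | counter=7 r=(6,4,4) succ=(2,1,2) retry=(2,0,0)

counter=7 r=(6,4,4) succ=(2,1,2) retry=(2,0,0)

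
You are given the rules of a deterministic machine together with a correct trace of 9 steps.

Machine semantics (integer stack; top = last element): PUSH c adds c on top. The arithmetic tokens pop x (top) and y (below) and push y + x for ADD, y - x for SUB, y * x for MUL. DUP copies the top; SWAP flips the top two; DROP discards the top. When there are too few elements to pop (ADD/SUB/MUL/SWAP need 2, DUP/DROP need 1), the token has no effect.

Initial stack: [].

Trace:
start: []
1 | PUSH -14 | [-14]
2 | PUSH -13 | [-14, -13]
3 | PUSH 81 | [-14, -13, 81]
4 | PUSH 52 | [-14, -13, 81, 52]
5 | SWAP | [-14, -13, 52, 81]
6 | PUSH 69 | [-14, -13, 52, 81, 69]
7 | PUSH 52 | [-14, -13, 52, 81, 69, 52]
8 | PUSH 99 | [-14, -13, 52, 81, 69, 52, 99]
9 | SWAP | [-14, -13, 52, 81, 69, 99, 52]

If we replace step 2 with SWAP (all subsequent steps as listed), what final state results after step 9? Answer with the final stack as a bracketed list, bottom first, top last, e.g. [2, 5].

[-14, 52, 81, 69, 99, 52]

(re-executing from step 2 with the substitution; state before step 2: [-14])
2 | SWAP | [-14]
3 | PUSH 81 | [-14, 81]
4 | PUSH 52 | [-14, 81, 52]
5 | SWAP | [-14, 52, 81]
6 | PUSH 69 | [-14, 52, 81, 69]
7 | PUSH 52 | [-14, 52, 81, 69, 52]
8 | PUSH 99 | [-14, 52, 81, 69, 52, 99]
9 | SWAP | [-14, 52, 81, 69, 99, 52]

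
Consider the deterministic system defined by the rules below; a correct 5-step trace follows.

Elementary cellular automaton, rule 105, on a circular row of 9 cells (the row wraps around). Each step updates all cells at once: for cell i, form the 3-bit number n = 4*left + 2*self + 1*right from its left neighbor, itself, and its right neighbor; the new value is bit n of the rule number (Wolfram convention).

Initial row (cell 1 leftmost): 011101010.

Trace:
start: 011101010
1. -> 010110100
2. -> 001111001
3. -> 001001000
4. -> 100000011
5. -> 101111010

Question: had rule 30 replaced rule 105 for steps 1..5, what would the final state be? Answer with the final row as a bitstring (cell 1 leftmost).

(re-executing steps 1..5 under rule 30; state before step 1: 011101010)
1. -> 110001011
2. -> 001011010
3. -> 011010011
4. -> 010011110
5. -> 111110001

111110001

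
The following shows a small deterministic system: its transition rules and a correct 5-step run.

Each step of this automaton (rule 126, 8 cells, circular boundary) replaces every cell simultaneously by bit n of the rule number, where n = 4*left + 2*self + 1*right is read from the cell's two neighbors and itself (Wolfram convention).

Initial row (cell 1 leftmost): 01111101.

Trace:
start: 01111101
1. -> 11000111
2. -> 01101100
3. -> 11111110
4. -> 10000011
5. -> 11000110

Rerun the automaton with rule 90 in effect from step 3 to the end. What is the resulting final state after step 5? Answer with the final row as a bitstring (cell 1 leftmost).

(re-executing steps 3..5 under rule 90; state before step 3: 01101100)
3. -> 11101110
4. -> 10101010
5. -> 00000000

00000000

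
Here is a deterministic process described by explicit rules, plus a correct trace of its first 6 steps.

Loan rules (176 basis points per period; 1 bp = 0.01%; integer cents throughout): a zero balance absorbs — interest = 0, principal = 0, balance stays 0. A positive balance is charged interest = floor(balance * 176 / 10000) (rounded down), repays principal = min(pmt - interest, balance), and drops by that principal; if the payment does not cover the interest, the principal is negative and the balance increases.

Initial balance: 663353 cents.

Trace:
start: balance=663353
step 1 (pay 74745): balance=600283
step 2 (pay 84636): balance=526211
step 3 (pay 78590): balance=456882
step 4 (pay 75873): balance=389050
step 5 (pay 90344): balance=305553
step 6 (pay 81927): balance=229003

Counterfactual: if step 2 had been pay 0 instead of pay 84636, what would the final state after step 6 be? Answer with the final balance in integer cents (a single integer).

319755

(re-executing from step 2 with the substitution; state before step 2: balance=600283)
step 2 (pay 0): balance=610847
step 3 (pay 78590): balance=543007
step 4 (pay 75873): balance=476690
step 5 (pay 90344): balance=394735
step 6 (pay 81927): balance=319755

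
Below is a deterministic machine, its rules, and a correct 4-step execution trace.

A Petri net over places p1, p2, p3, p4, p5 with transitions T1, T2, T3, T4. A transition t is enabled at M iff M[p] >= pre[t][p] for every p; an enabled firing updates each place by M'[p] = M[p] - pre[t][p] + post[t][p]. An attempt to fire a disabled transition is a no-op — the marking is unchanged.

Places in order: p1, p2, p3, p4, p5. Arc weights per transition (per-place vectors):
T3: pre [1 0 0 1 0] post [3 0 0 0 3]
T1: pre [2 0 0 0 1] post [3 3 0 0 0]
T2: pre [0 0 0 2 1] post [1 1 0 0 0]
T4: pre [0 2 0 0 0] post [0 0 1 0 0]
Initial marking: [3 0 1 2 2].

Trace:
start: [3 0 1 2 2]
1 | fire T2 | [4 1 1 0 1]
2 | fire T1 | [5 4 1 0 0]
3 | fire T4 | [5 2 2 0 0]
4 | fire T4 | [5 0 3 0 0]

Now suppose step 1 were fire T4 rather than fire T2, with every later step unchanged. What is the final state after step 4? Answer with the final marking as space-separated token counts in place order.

4 1 2 2 1

(re-executing from step 1 with the substitution; state before step 1: [3 0 1 2 2])
1 | fire T4 | [3 0 1 2 2]
2 | fire T1 | [4 3 1 2 1]
3 | fire T4 | [4 1 2 2 1]
4 | fire T4 | [4 1 2 2 1]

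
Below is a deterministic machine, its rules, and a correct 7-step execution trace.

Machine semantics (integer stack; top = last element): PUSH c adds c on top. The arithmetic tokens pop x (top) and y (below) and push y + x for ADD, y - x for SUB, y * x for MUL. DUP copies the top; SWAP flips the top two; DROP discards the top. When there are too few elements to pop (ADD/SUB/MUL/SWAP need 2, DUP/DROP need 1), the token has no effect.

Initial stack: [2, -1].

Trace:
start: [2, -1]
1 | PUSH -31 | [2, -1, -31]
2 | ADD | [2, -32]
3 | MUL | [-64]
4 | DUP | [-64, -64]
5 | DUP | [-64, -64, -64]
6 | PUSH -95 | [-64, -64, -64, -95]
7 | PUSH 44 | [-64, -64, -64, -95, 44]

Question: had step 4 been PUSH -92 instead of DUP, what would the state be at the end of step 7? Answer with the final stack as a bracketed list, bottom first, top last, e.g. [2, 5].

[-64, -92, -92, -95, 44]

(re-executing from step 4 with the substitution; state before step 4: [-64])
4 | PUSH -92 | [-64, -92]
5 | DUP | [-64, -92, -92]
6 | PUSH -95 | [-64, -92, -92, -95]
7 | PUSH 44 | [-64, -92, -92, -95, 44]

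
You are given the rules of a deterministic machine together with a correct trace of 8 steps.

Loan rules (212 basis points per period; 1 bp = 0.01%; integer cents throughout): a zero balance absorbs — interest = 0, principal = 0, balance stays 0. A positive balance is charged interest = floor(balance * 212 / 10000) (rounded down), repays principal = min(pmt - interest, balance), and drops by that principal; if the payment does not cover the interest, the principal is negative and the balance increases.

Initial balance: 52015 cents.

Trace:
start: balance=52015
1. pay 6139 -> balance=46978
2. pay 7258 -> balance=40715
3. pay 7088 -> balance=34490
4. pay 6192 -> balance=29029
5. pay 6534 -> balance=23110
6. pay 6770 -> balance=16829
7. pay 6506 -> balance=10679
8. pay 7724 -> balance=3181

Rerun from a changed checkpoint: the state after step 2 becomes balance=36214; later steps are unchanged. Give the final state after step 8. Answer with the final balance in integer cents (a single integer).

0

state after step 2 := balance=36214
3. pay 7088 -> balance=29893
4. pay 6192 -> balance=24334
5. pay 6534 -> balance=18315
6. pay 6770 -> balance=11933
7. pay 6506 -> balance=5679
8. pay 7724 -> balance=0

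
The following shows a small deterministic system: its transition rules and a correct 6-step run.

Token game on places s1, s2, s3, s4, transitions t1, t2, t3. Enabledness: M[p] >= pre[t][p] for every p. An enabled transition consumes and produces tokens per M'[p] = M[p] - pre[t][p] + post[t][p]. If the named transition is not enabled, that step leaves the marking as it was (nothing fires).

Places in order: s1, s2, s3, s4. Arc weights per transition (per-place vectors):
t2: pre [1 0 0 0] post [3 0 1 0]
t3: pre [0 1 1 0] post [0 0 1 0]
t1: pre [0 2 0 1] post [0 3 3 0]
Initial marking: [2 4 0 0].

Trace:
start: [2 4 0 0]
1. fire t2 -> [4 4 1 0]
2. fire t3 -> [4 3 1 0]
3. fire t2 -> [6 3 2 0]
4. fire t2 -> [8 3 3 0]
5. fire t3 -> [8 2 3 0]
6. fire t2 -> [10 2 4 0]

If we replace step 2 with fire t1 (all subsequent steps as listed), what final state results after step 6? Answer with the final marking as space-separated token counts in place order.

(re-executing from step 2 with the substitution; state before step 2: [4 4 1 0])
2. fire t1 -> [4 4 1 0]
3. fire t2 -> [6 4 2 0]
4. fire t2 -> [8 4 3 0]
5. fire t3 -> [8 3 3 0]
6. fire t2 -> [10 3 4 0]

10 3 4 0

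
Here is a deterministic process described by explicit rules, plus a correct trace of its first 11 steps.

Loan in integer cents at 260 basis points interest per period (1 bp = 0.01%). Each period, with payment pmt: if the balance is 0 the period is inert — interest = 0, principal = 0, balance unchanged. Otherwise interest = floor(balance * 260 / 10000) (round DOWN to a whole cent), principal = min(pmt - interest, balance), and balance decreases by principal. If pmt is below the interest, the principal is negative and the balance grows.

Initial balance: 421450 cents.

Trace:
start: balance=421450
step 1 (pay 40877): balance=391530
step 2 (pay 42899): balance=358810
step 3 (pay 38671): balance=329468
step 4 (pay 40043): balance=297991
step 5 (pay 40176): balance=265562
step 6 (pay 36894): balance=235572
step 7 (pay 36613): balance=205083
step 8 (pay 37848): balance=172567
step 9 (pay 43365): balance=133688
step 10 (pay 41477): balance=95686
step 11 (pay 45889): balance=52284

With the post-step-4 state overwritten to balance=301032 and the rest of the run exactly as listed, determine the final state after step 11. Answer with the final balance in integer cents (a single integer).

state after step 4 := balance=301032
step 5 (pay 40176): balance=268682
step 6 (pay 36894): balance=238773
step 7 (pay 36613): balance=208368
step 8 (pay 37848): balance=175937
step 9 (pay 43365): balance=137146
step 10 (pay 41477): balance=99234
step 11 (pay 45889): balance=55925

55925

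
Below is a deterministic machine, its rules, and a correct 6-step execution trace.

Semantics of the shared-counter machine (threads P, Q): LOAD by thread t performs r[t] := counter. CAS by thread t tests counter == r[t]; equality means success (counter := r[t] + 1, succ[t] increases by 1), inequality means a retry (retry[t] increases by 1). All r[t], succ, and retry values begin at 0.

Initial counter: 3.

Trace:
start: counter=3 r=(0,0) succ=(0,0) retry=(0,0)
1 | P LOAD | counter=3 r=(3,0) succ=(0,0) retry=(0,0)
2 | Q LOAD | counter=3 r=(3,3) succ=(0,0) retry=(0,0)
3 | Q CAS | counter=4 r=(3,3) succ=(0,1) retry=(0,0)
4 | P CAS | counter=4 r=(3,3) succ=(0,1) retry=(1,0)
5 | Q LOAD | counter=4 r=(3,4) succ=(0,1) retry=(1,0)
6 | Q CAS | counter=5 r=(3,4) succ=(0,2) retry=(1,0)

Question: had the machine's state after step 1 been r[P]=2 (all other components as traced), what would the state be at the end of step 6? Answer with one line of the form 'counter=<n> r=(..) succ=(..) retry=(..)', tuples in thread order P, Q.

state after step 1 := counter=3 r=(2,0) succ=(0,0) retry=(0,0)
2 | Q LOAD | counter=3 r=(2,3) succ=(0,0) retry=(0,0)
3 | Q CAS | counter=4 r=(2,3) succ=(0,1) retry=(0,0)
4 | P CAS | counter=4 r=(2,3) succ=(0,1) retry=(1,0)
5 | Q LOAD | counter=4 r=(2,4) succ=(0,1) retry=(1,0)
6 | Q CAS | counter=5 r=(2,4) succ=(0,2) retry=(1,0)

counter=5 r=(2,4) succ=(0,2) retry=(1,0)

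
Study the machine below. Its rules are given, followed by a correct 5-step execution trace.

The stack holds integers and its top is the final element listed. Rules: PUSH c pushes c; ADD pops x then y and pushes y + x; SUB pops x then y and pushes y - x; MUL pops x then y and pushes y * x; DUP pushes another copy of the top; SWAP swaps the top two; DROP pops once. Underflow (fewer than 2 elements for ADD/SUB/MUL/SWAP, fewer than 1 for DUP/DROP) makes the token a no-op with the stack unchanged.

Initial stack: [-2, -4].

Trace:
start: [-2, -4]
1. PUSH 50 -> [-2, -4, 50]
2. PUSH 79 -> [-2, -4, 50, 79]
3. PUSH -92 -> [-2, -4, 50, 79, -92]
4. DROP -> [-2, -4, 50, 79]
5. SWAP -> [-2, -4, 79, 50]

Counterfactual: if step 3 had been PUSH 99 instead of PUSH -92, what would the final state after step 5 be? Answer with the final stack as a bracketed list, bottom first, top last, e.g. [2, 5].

(re-executing from step 3 with the substitution; state before step 3: [-2, -4, 50, 79])
3. PUSH 99 -> [-2, -4, 50, 79, 99]
4. DROP -> [-2, -4, 50, 79]
5. SWAP -> [-2, -4, 79, 50]

[-2, -4, 79, 50]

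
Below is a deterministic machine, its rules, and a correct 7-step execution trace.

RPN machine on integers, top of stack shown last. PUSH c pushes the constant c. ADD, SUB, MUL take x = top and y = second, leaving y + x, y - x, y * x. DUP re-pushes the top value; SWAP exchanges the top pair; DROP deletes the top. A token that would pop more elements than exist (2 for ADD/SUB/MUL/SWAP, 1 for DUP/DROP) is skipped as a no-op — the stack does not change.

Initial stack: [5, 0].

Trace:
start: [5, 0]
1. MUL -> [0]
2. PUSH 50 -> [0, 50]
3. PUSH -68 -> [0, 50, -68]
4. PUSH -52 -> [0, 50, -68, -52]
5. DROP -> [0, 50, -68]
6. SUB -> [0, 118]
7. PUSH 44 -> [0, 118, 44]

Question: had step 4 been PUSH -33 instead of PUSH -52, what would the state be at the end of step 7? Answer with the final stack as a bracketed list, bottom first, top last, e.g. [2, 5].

(re-executing from step 4 with the substitution; state before step 4: [0, 50, -68])
4. PUSH -33 -> [0, 50, -68, -33]
5. DROP -> [0, 50, -68]
6. SUB -> [0, 118]
7. PUSH 44 -> [0, 118, 44]

[0, 118, 44]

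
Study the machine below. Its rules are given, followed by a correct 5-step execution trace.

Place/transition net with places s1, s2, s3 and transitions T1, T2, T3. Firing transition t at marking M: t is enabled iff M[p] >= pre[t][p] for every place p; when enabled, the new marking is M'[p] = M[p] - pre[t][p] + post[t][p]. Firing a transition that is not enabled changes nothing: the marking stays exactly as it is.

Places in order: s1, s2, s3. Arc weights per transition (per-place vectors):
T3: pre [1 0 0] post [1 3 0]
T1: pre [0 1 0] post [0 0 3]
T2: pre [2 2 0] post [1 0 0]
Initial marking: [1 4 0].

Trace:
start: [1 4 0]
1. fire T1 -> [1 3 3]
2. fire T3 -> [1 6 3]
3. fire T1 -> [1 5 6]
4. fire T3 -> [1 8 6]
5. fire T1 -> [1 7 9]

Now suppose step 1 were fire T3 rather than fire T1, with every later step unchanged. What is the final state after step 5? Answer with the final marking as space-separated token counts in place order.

(re-executing from step 1 with the substitution; state before step 1: [1 4 0])
1. fire T3 -> [1 7 0]
2. fire T3 -> [1 10 0]
3. fire T1 -> [1 9 3]
4. fire T3 -> [1 12 3]
5. fire T1 -> [1 11 6]

1 11 6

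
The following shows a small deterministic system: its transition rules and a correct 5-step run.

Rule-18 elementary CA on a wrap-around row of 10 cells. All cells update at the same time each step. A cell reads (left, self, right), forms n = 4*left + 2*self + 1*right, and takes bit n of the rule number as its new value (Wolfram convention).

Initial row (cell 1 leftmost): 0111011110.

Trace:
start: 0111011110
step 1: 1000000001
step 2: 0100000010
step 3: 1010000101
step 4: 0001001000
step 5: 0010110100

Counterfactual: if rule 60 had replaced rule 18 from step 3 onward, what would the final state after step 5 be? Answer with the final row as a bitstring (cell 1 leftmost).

1011100011

(re-executing steps 3..5 under rule 60; state before step 3: 0100000010)
step 3: 0110000011
step 4: 1101000010
step 5: 1011100011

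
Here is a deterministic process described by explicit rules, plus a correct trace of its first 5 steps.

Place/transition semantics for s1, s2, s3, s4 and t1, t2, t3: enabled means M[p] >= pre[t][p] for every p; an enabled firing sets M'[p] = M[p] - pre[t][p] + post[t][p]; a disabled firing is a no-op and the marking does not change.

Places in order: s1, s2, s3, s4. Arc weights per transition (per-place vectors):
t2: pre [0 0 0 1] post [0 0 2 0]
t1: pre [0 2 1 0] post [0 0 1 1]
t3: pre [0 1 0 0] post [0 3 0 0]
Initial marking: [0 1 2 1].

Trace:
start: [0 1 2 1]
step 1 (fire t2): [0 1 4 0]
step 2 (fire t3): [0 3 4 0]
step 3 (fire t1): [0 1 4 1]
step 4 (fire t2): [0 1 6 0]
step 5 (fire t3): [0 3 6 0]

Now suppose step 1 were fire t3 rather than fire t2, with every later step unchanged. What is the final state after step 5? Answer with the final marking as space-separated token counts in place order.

0 5 4 1

(re-executing from step 1 with the substitution; state before step 1: [0 1 2 1])
step 1 (fire t3): [0 3 2 1]
step 2 (fire t3): [0 5 2 1]
step 3 (fire t1): [0 3 2 2]
step 4 (fire t2): [0 3 4 1]
step 5 (fire t3): [0 5 4 1]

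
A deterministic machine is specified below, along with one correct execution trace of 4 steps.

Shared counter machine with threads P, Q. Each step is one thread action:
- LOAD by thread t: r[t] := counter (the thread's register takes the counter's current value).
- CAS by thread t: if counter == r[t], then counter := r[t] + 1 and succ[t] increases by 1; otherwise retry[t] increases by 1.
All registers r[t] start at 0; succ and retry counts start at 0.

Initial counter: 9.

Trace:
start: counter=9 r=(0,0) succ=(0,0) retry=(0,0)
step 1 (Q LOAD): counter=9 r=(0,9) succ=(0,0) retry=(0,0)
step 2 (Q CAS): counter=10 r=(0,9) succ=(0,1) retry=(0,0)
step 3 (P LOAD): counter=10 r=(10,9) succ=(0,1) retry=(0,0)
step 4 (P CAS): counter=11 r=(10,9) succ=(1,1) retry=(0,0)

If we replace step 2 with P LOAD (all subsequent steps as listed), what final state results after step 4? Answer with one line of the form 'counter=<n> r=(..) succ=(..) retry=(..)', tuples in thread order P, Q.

counter=10 r=(9,9) succ=(1,0) retry=(0,0)

(re-executing from step 2 with the substitution; state before step 2: counter=9 r=(0,9) succ=(0,0) retry=(0,0))
step 2 (P LOAD): counter=9 r=(9,9) succ=(0,0) retry=(0,0)
step 3 (P LOAD): counter=9 r=(9,9) succ=(0,0) retry=(0,0)
step 4 (P CAS): counter=10 r=(9,9) succ=(1,0) retry=(0,0)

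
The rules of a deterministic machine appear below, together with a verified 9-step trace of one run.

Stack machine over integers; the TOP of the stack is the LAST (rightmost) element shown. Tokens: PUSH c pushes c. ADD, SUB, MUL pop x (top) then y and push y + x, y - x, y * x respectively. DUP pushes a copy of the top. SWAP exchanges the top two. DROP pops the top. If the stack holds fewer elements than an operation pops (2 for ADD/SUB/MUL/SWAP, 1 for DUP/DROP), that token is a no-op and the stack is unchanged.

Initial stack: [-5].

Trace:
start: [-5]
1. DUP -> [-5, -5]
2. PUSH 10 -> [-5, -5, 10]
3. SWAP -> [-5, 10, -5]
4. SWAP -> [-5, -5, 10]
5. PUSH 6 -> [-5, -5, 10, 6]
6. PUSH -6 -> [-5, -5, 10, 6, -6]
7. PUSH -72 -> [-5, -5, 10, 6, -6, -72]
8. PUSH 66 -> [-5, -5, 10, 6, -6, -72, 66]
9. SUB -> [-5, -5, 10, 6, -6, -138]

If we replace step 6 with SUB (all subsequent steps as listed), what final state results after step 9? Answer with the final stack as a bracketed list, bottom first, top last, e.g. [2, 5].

[-5, -5, 4, -138]

(re-executing from step 6 with the substitution; state before step 6: [-5, -5, 10, 6])
6. SUB -> [-5, -5, 4]
7. PUSH -72 -> [-5, -5, 4, -72]
8. PUSH 66 -> [-5, -5, 4, -72, 66]
9. SUB -> [-5, -5, 4, -138]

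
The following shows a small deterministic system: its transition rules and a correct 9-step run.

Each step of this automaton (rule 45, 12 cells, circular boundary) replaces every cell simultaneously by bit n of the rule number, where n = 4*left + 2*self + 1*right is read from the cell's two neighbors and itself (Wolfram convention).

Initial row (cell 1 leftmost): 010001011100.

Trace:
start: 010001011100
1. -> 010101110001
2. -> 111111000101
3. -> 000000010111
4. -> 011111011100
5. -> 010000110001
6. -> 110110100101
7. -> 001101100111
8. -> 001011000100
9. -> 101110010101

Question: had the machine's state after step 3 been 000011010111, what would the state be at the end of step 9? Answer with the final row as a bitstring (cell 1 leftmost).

010011110000

state after step 3 := 000011010111
4. -> 011010111100
5. -> 010111100001
6. -> 111100001101
7. -> 000001101011
8. -> 011101011110
9. -> 010011110000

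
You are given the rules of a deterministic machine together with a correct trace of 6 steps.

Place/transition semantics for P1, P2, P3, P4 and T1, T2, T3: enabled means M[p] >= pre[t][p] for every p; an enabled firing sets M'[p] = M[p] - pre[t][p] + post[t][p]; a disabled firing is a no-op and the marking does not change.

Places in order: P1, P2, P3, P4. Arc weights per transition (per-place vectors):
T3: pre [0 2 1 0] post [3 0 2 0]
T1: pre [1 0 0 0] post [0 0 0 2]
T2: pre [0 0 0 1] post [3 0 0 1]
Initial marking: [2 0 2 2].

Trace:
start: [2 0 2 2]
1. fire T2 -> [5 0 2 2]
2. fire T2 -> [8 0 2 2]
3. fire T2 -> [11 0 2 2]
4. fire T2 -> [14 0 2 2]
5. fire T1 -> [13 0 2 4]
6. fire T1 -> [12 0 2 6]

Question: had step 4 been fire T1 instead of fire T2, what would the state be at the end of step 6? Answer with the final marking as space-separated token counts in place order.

(re-executing from step 4 with the substitution; state before step 4: [11 0 2 2])
4. fire T1 -> [10 0 2 4]
5. fire T1 -> [9 0 2 6]
6. fire T1 -> [8 0 2 8]

8 0 2 8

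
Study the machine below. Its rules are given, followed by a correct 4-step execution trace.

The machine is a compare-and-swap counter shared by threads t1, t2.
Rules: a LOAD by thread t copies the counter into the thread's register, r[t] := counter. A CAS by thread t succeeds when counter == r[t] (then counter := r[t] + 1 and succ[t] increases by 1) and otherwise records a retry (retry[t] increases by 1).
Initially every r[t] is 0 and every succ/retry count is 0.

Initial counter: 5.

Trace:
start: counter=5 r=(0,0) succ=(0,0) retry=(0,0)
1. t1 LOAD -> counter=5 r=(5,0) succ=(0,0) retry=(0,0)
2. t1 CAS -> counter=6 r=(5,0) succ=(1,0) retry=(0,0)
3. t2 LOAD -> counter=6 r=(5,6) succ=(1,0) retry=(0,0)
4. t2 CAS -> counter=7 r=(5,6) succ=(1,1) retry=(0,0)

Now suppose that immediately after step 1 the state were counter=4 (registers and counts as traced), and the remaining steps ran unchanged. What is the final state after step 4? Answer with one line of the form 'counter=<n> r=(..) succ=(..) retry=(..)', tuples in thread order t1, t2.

counter=5 r=(5,4) succ=(0,1) retry=(1,0)

state after step 1 := counter=4 r=(5,0) succ=(0,0) retry=(0,0)
2. t1 CAS -> counter=4 r=(5,0) succ=(0,0) retry=(1,0)
3. t2 LOAD -> counter=4 r=(5,4) succ=(0,0) retry=(1,0)
4. t2 CAS -> counter=5 r=(5,4) succ=(0,1) retry=(1,0)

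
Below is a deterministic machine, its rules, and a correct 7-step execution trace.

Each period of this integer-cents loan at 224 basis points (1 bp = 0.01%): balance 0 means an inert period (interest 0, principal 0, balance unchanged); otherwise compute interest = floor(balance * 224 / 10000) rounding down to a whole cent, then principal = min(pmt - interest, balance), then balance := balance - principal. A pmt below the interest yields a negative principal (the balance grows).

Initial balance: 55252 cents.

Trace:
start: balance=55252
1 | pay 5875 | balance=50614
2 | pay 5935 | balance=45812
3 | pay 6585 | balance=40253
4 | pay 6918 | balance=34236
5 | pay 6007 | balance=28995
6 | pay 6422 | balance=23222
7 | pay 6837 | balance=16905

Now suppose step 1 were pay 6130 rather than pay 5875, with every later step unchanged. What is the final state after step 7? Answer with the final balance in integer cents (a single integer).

(re-executing from step 1 with the substitution; state before step 1: balance=55252)
1 | pay 6130 | balance=50359
2 | pay 5935 | balance=45552
3 | pay 6585 | balance=39987
4 | pay 6918 | balance=33964
5 | pay 6007 | balance=28717
6 | pay 6422 | balance=22938
7 | pay 6837 | balance=16614

16614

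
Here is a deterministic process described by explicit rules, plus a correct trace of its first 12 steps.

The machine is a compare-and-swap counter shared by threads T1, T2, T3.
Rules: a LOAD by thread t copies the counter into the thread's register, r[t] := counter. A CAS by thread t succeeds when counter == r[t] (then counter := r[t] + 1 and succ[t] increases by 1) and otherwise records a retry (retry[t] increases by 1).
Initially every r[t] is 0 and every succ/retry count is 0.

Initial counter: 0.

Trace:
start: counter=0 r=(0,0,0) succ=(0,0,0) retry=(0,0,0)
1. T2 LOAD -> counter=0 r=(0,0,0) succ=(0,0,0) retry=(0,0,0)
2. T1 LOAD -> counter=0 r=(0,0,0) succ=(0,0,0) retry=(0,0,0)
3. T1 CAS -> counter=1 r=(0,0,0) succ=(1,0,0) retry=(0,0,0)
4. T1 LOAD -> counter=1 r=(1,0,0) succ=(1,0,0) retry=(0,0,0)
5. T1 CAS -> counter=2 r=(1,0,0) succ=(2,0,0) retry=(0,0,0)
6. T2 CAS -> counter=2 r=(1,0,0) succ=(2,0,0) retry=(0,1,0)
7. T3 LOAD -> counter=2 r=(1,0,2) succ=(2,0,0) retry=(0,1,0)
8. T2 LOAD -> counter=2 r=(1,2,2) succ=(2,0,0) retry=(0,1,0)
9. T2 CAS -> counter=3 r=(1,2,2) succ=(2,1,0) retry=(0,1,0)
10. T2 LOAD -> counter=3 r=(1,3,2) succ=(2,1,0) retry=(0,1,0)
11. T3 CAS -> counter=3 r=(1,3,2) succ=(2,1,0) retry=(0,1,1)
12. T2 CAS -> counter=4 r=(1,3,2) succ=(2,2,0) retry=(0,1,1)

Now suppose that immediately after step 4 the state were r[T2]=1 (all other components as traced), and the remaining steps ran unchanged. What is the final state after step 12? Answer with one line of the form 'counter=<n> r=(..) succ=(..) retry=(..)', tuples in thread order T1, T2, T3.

state after step 4 := counter=1 r=(1,1,0) succ=(1,0,0) retry=(0,0,0)
5. T1 CAS -> counter=2 r=(1,1,0) succ=(2,0,0) retry=(0,0,0)
6. T2 CAS -> counter=2 r=(1,1,0) succ=(2,0,0) retry=(0,1,0)
7. T3 LOAD -> counter=2 r=(1,1,2) succ=(2,0,0) retry=(0,1,0)
8. T2 LOAD -> counter=2 r=(1,2,2) succ=(2,0,0) retry=(0,1,0)
9. T2 CAS -> counter=3 r=(1,2,2) succ=(2,1,0) retry=(0,1,0)
10. T2 LOAD -> counter=3 r=(1,3,2) succ=(2,1,0) retry=(0,1,0)
11. T3 CAS -> counter=3 r=(1,3,2) succ=(2,1,0) retry=(0,1,1)
12. T2 CAS -> counter=4 r=(1,3,2) succ=(2,2,0) retry=(0,1,1)

counter=4 r=(1,3,2) succ=(2,2,0) retry=(0,1,1)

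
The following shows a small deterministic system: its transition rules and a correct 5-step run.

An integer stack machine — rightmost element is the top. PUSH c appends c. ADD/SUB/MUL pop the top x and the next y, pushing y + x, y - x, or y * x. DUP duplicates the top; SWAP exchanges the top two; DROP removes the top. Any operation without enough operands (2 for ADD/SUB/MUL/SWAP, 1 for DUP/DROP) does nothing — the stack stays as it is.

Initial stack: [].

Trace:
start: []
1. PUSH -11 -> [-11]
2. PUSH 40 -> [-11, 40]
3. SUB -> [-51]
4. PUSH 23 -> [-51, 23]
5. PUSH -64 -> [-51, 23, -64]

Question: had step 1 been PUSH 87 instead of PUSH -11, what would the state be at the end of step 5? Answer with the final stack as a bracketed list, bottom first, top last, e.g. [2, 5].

[47, 23, -64]

(re-executing from step 1 with the substitution; state before step 1: [])
1. PUSH 87 -> [87]
2. PUSH 40 -> [87, 40]
3. SUB -> [47]
4. PUSH 23 -> [47, 23]
5. PUSH -64 -> [47, 23, -64]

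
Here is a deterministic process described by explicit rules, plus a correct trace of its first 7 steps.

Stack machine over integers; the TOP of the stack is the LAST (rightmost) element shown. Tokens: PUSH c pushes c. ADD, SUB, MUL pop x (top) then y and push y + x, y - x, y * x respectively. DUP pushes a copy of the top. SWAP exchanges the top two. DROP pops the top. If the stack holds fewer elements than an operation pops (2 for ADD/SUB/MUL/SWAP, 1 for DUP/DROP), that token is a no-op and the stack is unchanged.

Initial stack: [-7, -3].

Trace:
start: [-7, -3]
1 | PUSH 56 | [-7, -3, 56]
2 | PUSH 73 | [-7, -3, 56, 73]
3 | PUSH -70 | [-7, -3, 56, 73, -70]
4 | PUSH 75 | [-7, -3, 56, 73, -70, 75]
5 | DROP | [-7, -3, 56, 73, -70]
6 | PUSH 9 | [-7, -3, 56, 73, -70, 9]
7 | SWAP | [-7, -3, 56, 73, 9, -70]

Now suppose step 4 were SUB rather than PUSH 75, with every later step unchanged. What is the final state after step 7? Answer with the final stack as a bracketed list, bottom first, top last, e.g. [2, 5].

[-7, -3, 9, 56]

(re-executing from step 4 with the substitution; state before step 4: [-7, -3, 56, 73, -70])
4 | SUB | [-7, -3, 56, 143]
5 | DROP | [-7, -3, 56]
6 | PUSH 9 | [-7, -3, 56, 9]
7 | SWAP | [-7, -3, 9, 56]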